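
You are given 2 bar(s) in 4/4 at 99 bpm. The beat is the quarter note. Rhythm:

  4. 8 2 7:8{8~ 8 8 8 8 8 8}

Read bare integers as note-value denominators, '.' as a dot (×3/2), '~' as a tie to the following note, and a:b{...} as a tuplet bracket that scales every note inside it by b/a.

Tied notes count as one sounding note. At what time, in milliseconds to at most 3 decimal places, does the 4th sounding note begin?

note 4 onset = 4b = 2424.242ms

1. 0.0ms @ 0 + 909.091ms (3/2)
2. 909.091ms @ 3/2 + 303.03ms (1/2)
3. 1212.121ms @ 2 + 1212.121ms (2)
4. 2424.242ms @ 4 + 692.641ms (8/7)
5. 3116.883ms @ 36/7 + 346.32ms (4/7)
6. 3463.203ms @ 40/7 + 346.32ms (4/7)
7. 3809.524ms @ 44/7 + 346.32ms (4/7)
8. 4155.844ms @ 48/7 + 346.32ms (4/7)
9. 4502.165ms @ 52/7 + 346.32ms (4/7)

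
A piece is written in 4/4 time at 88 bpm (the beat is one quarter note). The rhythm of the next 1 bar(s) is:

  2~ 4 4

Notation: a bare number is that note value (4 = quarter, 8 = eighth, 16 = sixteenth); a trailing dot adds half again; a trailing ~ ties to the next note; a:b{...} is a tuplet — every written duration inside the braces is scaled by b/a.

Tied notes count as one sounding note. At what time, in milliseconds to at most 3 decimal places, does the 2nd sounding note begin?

note 2 onset = 3b = 2045.455ms

1. 0.0ms @ 0 + 2045.455ms (3)
2. 2045.455ms @ 3 + 681.818ms (1)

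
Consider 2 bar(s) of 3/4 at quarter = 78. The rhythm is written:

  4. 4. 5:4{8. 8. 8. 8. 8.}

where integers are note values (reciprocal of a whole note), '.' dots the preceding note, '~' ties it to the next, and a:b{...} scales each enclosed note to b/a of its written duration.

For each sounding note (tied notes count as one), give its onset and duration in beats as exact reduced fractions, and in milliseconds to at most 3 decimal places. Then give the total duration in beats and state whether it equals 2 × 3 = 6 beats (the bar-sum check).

1) 0.0ms=0b +1153.846ms=3/2b
2) 1153.846ms=3/2b +1153.846ms=3/2b
3) 2307.692ms=3b +461.538ms=3/5b
4) 2769.231ms=18/5b +461.538ms=3/5b
5) 3230.769ms=21/5b +461.538ms=3/5b
6) 3692.308ms=24/5b +461.538ms=3/5b
7) 4153.846ms=27/5b +461.538ms=3/5b
Σ=6b of 6 (78bpm 3/4) — PASS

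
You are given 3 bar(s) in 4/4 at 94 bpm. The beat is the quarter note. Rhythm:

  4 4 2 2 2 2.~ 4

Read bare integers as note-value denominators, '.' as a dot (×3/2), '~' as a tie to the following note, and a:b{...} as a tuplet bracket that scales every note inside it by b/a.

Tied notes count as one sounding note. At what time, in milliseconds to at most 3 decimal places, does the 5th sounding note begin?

1. 0.0ms @ 0 + 638.298ms (1)
2. 638.298ms @ 1 + 638.298ms (1)
3. 1276.596ms @ 2 + 1276.596ms (2)
4. 2553.191ms @ 4 + 1276.596ms (2)
5. 3829.787ms @ 6 + 1276.596ms (2)
6. 5106.383ms @ 8 + 2553.191ms (4)

note 5 onset = 6b = 3829.787ms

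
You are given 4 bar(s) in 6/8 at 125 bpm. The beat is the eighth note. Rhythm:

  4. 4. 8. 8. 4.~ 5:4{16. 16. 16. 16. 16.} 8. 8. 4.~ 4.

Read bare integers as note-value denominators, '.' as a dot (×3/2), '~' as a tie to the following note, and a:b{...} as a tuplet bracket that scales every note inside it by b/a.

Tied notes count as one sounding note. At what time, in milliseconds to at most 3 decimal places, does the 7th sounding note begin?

1. 0.0ms @ 0 + 1440.0ms (3)
2. 1440.0ms @ 3 + 1440.0ms (3)
3. 2880.0ms @ 6 + 720.0ms (3/2)
4. 3600.0ms @ 15/2 + 720.0ms (3/2)
5. 4320.0ms @ 9 + 1728.0ms (18/5)
6. 6048.0ms @ 63/5 + 288.0ms (3/5)
7. 6336.0ms @ 66/5 + 288.0ms (3/5)
8. 6624.0ms @ 69/5 + 288.0ms (3/5)
9. 6912.0ms @ 72/5 + 288.0ms (3/5)
10. 7200.0ms @ 15 + 720.0ms (3/2)
11. 7920.0ms @ 33/2 + 720.0ms (3/2)
12. 8640.0ms @ 18 + 2880.0ms (6)

note 7 onset = 66/5b = 6336.0ms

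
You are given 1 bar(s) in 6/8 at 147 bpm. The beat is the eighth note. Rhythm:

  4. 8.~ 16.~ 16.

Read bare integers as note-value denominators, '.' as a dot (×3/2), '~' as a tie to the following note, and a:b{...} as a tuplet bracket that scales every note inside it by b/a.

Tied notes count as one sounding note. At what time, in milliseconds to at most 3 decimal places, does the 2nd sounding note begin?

note 2 onset = 3b = 1224.49ms

1. 0.0ms @ 0 + 1224.49ms (3)
2. 1224.49ms @ 3 + 1224.49ms (3)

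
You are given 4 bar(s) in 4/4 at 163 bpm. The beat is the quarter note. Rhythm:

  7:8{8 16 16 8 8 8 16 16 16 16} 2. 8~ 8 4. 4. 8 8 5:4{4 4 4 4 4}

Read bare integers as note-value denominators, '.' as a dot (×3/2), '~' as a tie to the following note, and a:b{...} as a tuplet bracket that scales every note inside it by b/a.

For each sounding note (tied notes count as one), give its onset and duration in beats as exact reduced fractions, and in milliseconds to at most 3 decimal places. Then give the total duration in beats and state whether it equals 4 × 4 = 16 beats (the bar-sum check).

1) 0.0ms=0b +210.342ms=4/7b
2) 210.342ms=4/7b +105.171ms=2/7b
3) 315.513ms=6/7b +105.171ms=2/7b
4) 420.684ms=8/7b +210.342ms=4/7b
5) 631.025ms=12/7b +210.342ms=4/7b
6) 841.367ms=16/7b +210.342ms=4/7b
7) 1051.709ms=20/7b +105.171ms=2/7b
8) 1156.88ms=22/7b +105.171ms=2/7b
9) 1262.051ms=24/7b +105.171ms=2/7b
10) 1367.222ms=26/7b +105.171ms=2/7b
11) 1472.393ms=4b +1104.294ms=3b
12) 2576.687ms=7b +368.098ms=1b
13) 2944.785ms=8b +552.147ms=3/2b
14) 3496.933ms=19/2b +552.147ms=3/2b
15) 4049.08ms=11b +184.049ms=1/2b
16) 4233.129ms=23/2b +184.049ms=1/2b
17) 4417.178ms=12b +294.479ms=4/5b
18) 4711.656ms=64/5b +294.479ms=4/5b
19) 5006.135ms=68/5b +294.479ms=4/5b
20) 5300.613ms=72/5b +294.479ms=4/5b
21) 5595.092ms=76/5b +294.479ms=4/5b
Σ=16b of 16 (163bpm 4/4) — PASS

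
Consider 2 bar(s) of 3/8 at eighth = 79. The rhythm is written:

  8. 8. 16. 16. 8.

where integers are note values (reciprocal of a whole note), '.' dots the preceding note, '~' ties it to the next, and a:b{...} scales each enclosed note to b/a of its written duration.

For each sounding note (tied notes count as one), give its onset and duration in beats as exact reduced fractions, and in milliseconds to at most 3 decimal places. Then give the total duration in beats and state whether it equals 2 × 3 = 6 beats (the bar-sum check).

1) 0.0ms=0b +1139.241ms=3/2b
2) 1139.241ms=3/2b +1139.241ms=3/2b
3) 2278.481ms=3b +569.62ms=3/4b
4) 2848.101ms=15/4b +569.62ms=3/4b
5) 3417.722ms=9/2b +1139.241ms=3/2b
Σ=6b of 6 (79bpm 3/8) — PASS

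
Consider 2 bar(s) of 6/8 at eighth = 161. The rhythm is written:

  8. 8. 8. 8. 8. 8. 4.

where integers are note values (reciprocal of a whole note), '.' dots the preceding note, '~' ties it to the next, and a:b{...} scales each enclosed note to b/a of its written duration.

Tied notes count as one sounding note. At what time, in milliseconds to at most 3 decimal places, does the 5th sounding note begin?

note 5 onset = 6b = 2236.025ms

1. 0.0ms @ 0 + 559.006ms (3/2)
2. 559.006ms @ 3/2 + 559.006ms (3/2)
3. 1118.012ms @ 3 + 559.006ms (3/2)
4. 1677.019ms @ 9/2 + 559.006ms (3/2)
5. 2236.025ms @ 6 + 559.006ms (3/2)
6. 2795.031ms @ 15/2 + 559.006ms (3/2)
7. 3354.037ms @ 9 + 1118.012ms (3)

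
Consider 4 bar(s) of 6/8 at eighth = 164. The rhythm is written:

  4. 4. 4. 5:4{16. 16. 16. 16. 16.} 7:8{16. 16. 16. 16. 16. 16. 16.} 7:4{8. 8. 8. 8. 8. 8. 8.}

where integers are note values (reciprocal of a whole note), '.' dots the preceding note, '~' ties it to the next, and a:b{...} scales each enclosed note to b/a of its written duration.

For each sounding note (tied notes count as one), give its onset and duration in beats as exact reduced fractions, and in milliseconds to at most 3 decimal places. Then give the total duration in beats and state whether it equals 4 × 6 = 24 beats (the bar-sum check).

1) 0.0ms=0b +1097.561ms=3b
2) 1097.561ms=3b +1097.561ms=3b
3) 2195.122ms=6b +1097.561ms=3b
4) 3292.683ms=9b +219.512ms=3/5b
5) 3512.195ms=48/5b +219.512ms=3/5b
6) 3731.707ms=51/5b +219.512ms=3/5b
7) 3951.22ms=54/5b +219.512ms=3/5b
8) 4170.732ms=57/5b +219.512ms=3/5b
9) 4390.244ms=12b +313.589ms=6/7b
10) 4703.833ms=90/7b +313.589ms=6/7b
11) 5017.422ms=96/7b +313.589ms=6/7b
12) 5331.01ms=102/7b +313.589ms=6/7b
13) 5644.599ms=108/7b +313.589ms=6/7b
14) 5958.188ms=114/7b +313.589ms=6/7b
15) 6271.777ms=120/7b +313.589ms=6/7b
16) 6585.366ms=18b +313.589ms=6/7b
17) 6898.955ms=132/7b +313.589ms=6/7b
18) 7212.544ms=138/7b +313.589ms=6/7b
19) 7526.132ms=144/7b +313.589ms=6/7b
20) 7839.721ms=150/7b +313.589ms=6/7b
21) 8153.31ms=156/7b +313.589ms=6/7b
22) 8466.899ms=162/7b +313.589ms=6/7b
Σ=24b of 24 (164bpm 6/8) — PASS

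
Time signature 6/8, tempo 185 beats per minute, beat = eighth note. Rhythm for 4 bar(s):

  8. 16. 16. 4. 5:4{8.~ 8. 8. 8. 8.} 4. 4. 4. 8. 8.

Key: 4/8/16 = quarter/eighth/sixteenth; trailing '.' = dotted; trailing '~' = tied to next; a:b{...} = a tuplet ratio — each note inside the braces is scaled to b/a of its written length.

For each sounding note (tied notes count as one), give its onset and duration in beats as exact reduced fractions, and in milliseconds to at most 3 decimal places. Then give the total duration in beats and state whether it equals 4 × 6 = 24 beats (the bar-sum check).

1) 0.0ms=0b +486.486ms=3/2b
2) 486.486ms=3/2b +243.243ms=3/4b
3) 729.73ms=9/4b +243.243ms=3/4b
4) 972.973ms=3b +972.973ms=3b
5) 1945.946ms=6b +778.378ms=12/5b
6) 2724.324ms=42/5b +389.189ms=6/5b
7) 3113.514ms=48/5b +389.189ms=6/5b
8) 3502.703ms=54/5b +389.189ms=6/5b
9) 3891.892ms=12b +972.973ms=3b
10) 4864.865ms=15b +972.973ms=3b
11) 5837.838ms=18b +972.973ms=3b
12) 6810.811ms=21b +486.486ms=3/2b
13) 7297.297ms=45/2b +486.486ms=3/2b
Σ=24b of 24 (185bpm 6/8) — PASS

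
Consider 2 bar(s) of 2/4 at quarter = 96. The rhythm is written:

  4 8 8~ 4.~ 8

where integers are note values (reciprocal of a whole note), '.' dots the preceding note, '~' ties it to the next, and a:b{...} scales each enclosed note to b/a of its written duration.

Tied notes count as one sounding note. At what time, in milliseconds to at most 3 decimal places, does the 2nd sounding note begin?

note 2 onset = 1b = 625.0ms

1. 0.0ms @ 0 + 625.0ms (1)
2. 625.0ms @ 1 + 312.5ms (1/2)
3. 937.5ms @ 3/2 + 1562.5ms (5/2)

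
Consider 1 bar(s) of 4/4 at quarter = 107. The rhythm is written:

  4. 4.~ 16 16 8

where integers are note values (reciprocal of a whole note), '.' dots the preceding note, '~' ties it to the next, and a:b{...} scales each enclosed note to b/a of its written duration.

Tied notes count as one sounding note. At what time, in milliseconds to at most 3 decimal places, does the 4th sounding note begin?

note 4 onset = 7/2b = 1962.617ms

1. 0.0ms @ 0 + 841.121ms (3/2)
2. 841.121ms @ 3/2 + 981.308ms (7/4)
3. 1822.43ms @ 13/4 + 140.187ms (1/4)
4. 1962.617ms @ 7/2 + 280.374ms (1/2)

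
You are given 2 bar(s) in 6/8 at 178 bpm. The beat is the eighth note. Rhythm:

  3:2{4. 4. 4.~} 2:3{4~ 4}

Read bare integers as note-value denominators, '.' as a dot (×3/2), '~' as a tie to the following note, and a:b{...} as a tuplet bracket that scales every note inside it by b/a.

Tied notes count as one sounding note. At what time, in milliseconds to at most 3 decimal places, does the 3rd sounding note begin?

note 3 onset = 4b = 1348.315ms

1. 0.0ms @ 0 + 674.157ms (2)
2. 674.157ms @ 2 + 674.157ms (2)
3. 1348.315ms @ 4 + 2696.629ms (8)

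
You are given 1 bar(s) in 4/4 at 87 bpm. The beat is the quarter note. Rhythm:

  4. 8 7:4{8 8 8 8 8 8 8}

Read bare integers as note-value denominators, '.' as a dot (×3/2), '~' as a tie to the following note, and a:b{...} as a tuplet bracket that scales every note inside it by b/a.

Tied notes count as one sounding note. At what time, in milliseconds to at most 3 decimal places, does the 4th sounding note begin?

1. 0.0ms @ 0 + 1034.483ms (3/2)
2. 1034.483ms @ 3/2 + 344.828ms (1/2)
3. 1379.31ms @ 2 + 197.044ms (2/7)
4. 1576.355ms @ 16/7 + 197.044ms (2/7)
5. 1773.399ms @ 18/7 + 197.044ms (2/7)
6. 1970.443ms @ 20/7 + 197.044ms (2/7)
7. 2167.488ms @ 22/7 + 197.044ms (2/7)
8. 2364.532ms @ 24/7 + 197.044ms (2/7)
9. 2561.576ms @ 26/7 + 197.044ms (2/7)

note 4 onset = 16/7b = 1576.355ms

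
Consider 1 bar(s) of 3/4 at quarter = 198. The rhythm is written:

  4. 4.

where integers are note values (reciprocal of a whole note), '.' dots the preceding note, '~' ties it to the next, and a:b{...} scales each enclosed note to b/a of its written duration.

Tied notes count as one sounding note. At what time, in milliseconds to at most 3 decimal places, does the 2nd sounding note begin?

note 2 onset = 3/2b = 454.545ms

1. 0.0ms @ 0 + 454.545ms (3/2)
2. 454.545ms @ 3/2 + 454.545ms (3/2)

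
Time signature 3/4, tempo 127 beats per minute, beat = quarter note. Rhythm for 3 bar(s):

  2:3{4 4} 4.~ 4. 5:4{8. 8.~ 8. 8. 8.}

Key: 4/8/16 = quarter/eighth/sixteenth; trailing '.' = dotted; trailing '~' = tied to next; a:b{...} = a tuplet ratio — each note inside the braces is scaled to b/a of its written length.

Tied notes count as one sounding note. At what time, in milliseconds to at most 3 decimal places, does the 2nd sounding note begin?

1. 0.0ms @ 0 + 708.661ms (3/2)
2. 708.661ms @ 3/2 + 708.661ms (3/2)
3. 1417.323ms @ 3 + 1417.323ms (3)
4. 2834.646ms @ 6 + 283.465ms (3/5)
5. 3118.11ms @ 33/5 + 566.929ms (6/5)
6. 3685.039ms @ 39/5 + 283.465ms (3/5)
7. 3968.504ms @ 42/5 + 283.465ms (3/5)

note 2 onset = 3/2b = 708.661ms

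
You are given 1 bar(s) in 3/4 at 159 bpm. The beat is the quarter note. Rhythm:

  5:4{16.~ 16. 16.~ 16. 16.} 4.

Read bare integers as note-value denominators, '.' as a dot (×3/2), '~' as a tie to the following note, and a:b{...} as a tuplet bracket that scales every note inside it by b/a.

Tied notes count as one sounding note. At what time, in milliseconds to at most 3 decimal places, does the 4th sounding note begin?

note 4 onset = 3/2b = 566.038ms

1. 0.0ms @ 0 + 226.415ms (3/5)
2. 226.415ms @ 3/5 + 226.415ms (3/5)
3. 452.83ms @ 6/5 + 113.208ms (3/10)
4. 566.038ms @ 3/2 + 566.038ms (3/2)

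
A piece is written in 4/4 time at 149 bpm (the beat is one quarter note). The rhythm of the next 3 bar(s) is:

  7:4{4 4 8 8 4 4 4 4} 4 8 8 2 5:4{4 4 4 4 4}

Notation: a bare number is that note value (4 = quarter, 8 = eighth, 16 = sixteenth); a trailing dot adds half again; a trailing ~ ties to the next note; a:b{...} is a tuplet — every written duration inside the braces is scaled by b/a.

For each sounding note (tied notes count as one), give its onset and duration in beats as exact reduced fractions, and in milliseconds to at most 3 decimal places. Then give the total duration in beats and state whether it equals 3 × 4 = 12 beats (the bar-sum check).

1) 0.0ms=0b +230.105ms=4/7b
2) 230.105ms=4/7b +230.105ms=4/7b
3) 460.211ms=8/7b +115.053ms=2/7b
4) 575.264ms=10/7b +115.053ms=2/7b
5) 690.316ms=12/7b +230.105ms=4/7b
6) 920.422ms=16/7b +230.105ms=4/7b
7) 1150.527ms=20/7b +230.105ms=4/7b
8) 1380.633ms=24/7b +230.105ms=4/7b
9) 1610.738ms=4b +402.685ms=1b
10) 2013.423ms=5b +201.342ms=1/2b
11) 2214.765ms=11/2b +201.342ms=1/2b
12) 2416.107ms=6b +805.369ms=2b
13) 3221.477ms=8b +322.148ms=4/5b
14) 3543.624ms=44/5b +322.148ms=4/5b
15) 3865.772ms=48/5b +322.148ms=4/5b
16) 4187.919ms=52/5b +322.148ms=4/5b
17) 4510.067ms=56/5b +322.148ms=4/5b
Σ=12b of 12 (149bpm 4/4) — PASS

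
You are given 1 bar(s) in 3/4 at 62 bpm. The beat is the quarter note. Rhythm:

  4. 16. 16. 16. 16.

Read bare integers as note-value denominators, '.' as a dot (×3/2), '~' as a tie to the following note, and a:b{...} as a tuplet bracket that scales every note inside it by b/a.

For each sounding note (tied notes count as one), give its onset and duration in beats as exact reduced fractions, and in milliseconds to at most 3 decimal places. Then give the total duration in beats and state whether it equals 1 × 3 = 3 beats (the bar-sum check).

1) 0.0ms=0b +1451.613ms=3/2b
2) 1451.613ms=3/2b +362.903ms=3/8b
3) 1814.516ms=15/8b +362.903ms=3/8b
4) 2177.419ms=9/4b +362.903ms=3/8b
5) 2540.323ms=21/8b +362.903ms=3/8b
Σ=3b of 3 (62bpm 3/4) — PASS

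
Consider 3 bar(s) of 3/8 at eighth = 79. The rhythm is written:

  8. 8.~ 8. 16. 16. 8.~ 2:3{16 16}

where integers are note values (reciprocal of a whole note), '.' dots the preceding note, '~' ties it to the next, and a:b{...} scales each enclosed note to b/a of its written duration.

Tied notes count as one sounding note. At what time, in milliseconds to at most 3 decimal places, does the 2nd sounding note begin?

note 2 onset = 3/2b = 1139.241ms

1. 0.0ms @ 0 + 1139.241ms (3/2)
2. 1139.241ms @ 3/2 + 2278.481ms (3)
3. 3417.722ms @ 9/2 + 569.62ms (3/4)
4. 3987.342ms @ 21/4 + 569.62ms (3/4)
5. 4556.962ms @ 6 + 1708.861ms (9/4)
6. 6265.823ms @ 33/4 + 569.62ms (3/4)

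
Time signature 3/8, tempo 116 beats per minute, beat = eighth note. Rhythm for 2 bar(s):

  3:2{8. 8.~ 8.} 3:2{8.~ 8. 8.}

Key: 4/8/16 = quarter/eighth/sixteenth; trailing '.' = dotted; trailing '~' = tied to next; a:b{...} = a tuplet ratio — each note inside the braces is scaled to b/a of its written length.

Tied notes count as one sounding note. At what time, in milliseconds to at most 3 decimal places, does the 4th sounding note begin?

1. 0.0ms @ 0 + 517.241ms (1)
2. 517.241ms @ 1 + 1034.483ms (2)
3. 1551.724ms @ 3 + 1034.483ms (2)
4. 2586.207ms @ 5 + 517.241ms (1)

note 4 onset = 5b = 2586.207ms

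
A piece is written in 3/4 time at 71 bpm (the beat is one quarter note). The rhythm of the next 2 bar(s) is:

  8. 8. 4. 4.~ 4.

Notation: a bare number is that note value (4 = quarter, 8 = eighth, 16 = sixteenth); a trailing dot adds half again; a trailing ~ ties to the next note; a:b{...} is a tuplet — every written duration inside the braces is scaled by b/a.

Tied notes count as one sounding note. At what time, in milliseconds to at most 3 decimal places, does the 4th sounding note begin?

note 4 onset = 3b = 2535.211ms

1. 0.0ms @ 0 + 633.803ms (3/4)
2. 633.803ms @ 3/4 + 633.803ms (3/4)
3. 1267.606ms @ 3/2 + 1267.606ms (3/2)
4. 2535.211ms @ 3 + 2535.211ms (3)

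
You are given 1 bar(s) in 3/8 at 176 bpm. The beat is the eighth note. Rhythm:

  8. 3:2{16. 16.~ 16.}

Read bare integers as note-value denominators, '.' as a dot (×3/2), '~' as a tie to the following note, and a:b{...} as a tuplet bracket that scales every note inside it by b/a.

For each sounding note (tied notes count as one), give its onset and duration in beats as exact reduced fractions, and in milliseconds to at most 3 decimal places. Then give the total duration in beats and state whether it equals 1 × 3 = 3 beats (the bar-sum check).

1) 0.0ms=0b +511.364ms=3/2b
2) 511.364ms=3/2b +170.455ms=1/2b
3) 681.818ms=2b +340.909ms=1b
Σ=3b of 3 (176bpm 3/8) — PASS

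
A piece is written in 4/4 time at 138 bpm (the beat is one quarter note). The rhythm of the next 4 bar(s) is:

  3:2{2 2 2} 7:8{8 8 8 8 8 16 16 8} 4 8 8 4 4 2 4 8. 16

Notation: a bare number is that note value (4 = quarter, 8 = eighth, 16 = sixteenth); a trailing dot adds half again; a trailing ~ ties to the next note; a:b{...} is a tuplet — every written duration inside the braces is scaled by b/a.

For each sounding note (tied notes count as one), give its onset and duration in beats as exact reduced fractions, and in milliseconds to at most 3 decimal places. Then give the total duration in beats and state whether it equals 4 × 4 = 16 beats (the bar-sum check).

1) 0.0ms=0b +579.71ms=4/3b
2) 579.71ms=4/3b +579.71ms=4/3b
3) 1159.42ms=8/3b +579.71ms=4/3b
4) 1739.13ms=4b +248.447ms=4/7b
5) 1987.578ms=32/7b +248.447ms=4/7b
6) 2236.025ms=36/7b +248.447ms=4/7b
7) 2484.472ms=40/7b +248.447ms=4/7b
8) 2732.919ms=44/7b +248.447ms=4/7b
9) 2981.366ms=48/7b +124.224ms=2/7b
10) 3105.59ms=50/7b +124.224ms=2/7b
11) 3229.814ms=52/7b +248.447ms=4/7b
12) 3478.261ms=8b +434.783ms=1b
13) 3913.043ms=9b +217.391ms=1/2b
14) 4130.435ms=19/2b +217.391ms=1/2b
15) 4347.826ms=10b +434.783ms=1b
16) 4782.609ms=11b +434.783ms=1b
17) 5217.391ms=12b +869.565ms=2b
18) 6086.957ms=14b +434.783ms=1b
19) 6521.739ms=15b +326.087ms=3/4b
20) 6847.826ms=63/4b +108.696ms=1/4b
Σ=16b of 16 (138bpm 4/4) — PASS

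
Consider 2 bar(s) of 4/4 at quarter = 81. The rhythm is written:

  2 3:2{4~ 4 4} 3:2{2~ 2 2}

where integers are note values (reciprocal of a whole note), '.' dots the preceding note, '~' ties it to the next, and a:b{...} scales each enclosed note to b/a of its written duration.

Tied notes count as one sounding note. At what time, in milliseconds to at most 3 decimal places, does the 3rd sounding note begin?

note 3 onset = 10/3b = 2469.136ms

1. 0.0ms @ 0 + 1481.481ms (2)
2. 1481.481ms @ 2 + 987.654ms (4/3)
3. 2469.136ms @ 10/3 + 493.827ms (2/3)
4. 2962.963ms @ 4 + 1975.309ms (8/3)
5. 4938.272ms @ 20/3 + 987.654ms (4/3)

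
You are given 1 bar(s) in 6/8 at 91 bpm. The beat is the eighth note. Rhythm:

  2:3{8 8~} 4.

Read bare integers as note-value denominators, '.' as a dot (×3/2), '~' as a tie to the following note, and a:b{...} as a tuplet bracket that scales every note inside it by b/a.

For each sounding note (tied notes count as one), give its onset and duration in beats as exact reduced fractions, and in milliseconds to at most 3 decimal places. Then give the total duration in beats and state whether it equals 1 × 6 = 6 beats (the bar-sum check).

1) 0.0ms=0b +989.011ms=3/2b
2) 989.011ms=3/2b +2967.033ms=9/2b
Σ=6b of 6 (91bpm 6/8) — PASS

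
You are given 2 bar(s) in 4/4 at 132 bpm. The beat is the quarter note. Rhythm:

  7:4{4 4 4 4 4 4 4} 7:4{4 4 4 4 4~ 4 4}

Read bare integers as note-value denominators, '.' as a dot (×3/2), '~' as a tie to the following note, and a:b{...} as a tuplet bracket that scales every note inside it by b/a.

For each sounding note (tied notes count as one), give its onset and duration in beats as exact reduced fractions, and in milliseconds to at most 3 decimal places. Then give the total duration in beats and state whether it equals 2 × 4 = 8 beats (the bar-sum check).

1) 0.0ms=0b +259.74ms=4/7b
2) 259.74ms=4/7b +259.74ms=4/7b
3) 519.481ms=8/7b +259.74ms=4/7b
4) 779.221ms=12/7b +259.74ms=4/7b
5) 1038.961ms=16/7b +259.74ms=4/7b
6) 1298.701ms=20/7b +259.74ms=4/7b
7) 1558.442ms=24/7b +259.74ms=4/7b
8) 1818.182ms=4b +259.74ms=4/7b
9) 2077.922ms=32/7b +259.74ms=4/7b
10) 2337.662ms=36/7b +259.74ms=4/7b
11) 2597.403ms=40/7b +259.74ms=4/7b
12) 2857.143ms=44/7b +519.481ms=8/7b
13) 3376.623ms=52/7b +259.74ms=4/7b
Σ=8b of 8 (132bpm 4/4) — PASS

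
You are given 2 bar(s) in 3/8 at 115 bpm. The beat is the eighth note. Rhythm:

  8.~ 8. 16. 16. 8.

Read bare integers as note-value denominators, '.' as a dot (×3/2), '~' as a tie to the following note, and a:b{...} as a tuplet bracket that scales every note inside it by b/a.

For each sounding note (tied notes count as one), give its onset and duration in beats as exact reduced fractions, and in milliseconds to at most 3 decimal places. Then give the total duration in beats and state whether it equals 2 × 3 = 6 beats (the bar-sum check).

1) 0.0ms=0b +1565.217ms=3b
2) 1565.217ms=3b +391.304ms=3/4b
3) 1956.522ms=15/4b +391.304ms=3/4b
4) 2347.826ms=9/2b +782.609ms=3/2b
Σ=6b of 6 (115bpm 3/8) — PASS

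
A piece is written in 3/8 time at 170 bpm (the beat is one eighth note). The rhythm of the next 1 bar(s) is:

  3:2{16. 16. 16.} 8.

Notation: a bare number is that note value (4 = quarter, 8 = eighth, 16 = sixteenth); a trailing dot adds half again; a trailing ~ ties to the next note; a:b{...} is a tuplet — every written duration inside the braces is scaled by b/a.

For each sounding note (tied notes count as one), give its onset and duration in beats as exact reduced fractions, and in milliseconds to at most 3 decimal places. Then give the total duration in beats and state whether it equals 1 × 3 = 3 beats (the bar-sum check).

1) 0.0ms=0b +176.471ms=1/2b
2) 176.471ms=1/2b +176.471ms=1/2b
3) 352.941ms=1b +176.471ms=1/2b
4) 529.412ms=3/2b +529.412ms=3/2b
Σ=3b of 3 (170bpm 3/8) — PASS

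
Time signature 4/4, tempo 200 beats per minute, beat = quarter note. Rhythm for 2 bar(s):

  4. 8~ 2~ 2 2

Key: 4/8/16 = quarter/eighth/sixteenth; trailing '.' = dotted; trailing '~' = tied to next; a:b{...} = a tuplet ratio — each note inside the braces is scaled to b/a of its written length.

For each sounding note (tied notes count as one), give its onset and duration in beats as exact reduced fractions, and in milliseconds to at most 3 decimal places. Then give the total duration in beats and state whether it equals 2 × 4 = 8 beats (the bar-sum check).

1) 0.0ms=0b +450.0ms=3/2b
2) 450.0ms=3/2b +1350.0ms=9/2b
3) 1800.0ms=6b +600.0ms=2b
Σ=8b of 8 (200bpm 4/4) — PASS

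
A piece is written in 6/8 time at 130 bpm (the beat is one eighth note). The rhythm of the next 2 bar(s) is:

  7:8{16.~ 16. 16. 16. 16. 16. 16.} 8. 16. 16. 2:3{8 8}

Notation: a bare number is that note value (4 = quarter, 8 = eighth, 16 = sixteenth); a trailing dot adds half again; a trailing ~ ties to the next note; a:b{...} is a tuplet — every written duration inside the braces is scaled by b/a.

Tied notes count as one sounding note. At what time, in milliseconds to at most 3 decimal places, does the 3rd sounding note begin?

1. 0.0ms @ 0 + 791.209ms (12/7)
2. 791.209ms @ 12/7 + 395.604ms (6/7)
3. 1186.813ms @ 18/7 + 395.604ms (6/7)
4. 1582.418ms @ 24/7 + 395.604ms (6/7)
5. 1978.022ms @ 30/7 + 395.604ms (6/7)
6. 2373.626ms @ 36/7 + 395.604ms (6/7)
7. 2769.231ms @ 6 + 692.308ms (3/2)
8. 3461.538ms @ 15/2 + 346.154ms (3/4)
9. 3807.692ms @ 33/4 + 346.154ms (3/4)
10. 4153.846ms @ 9 + 692.308ms (3/2)
11. 4846.154ms @ 21/2 + 692.308ms (3/2)

note 3 onset = 18/7b = 1186.813ms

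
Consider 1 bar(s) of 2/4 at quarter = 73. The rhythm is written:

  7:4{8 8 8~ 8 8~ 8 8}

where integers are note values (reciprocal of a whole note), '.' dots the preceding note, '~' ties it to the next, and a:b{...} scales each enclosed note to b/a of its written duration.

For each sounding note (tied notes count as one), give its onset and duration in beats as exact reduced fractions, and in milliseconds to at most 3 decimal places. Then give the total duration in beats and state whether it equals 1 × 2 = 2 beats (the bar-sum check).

1) 0.0ms=0b +234.834ms=2/7b
2) 234.834ms=2/7b +234.834ms=2/7b
3) 469.667ms=4/7b +469.667ms=4/7b
4) 939.335ms=8/7b +469.667ms=4/7b
5) 1409.002ms=12/7b +234.834ms=2/7b
Σ=2b of 2 (73bpm 2/4) — PASS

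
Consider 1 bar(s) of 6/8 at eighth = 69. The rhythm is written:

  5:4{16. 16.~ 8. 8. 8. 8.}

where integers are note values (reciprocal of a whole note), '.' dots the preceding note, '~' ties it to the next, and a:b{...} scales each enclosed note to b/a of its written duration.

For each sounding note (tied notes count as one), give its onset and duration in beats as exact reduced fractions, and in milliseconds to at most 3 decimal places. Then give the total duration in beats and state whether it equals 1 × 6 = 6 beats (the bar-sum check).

1) 0.0ms=0b +521.739ms=3/5b
2) 521.739ms=3/5b +1565.217ms=9/5b
3) 2086.957ms=12/5b +1043.478ms=6/5b
4) 3130.435ms=18/5b +1043.478ms=6/5b
5) 4173.913ms=24/5b +1043.478ms=6/5b
Σ=6b of 6 (69bpm 6/8) — PASS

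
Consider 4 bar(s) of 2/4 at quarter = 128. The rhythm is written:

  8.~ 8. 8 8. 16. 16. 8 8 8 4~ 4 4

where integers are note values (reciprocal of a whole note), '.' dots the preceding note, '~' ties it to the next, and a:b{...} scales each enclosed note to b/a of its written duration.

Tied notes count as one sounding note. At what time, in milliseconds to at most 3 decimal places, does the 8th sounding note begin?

note 8 onset = 9/2b = 2109.375ms

1. 0.0ms @ 0 + 703.125ms (3/2)
2. 703.125ms @ 3/2 + 234.375ms (1/2)
3. 937.5ms @ 2 + 351.562ms (3/4)
4. 1289.062ms @ 11/4 + 175.781ms (3/8)
5. 1464.844ms @ 25/8 + 175.781ms (3/8)
6. 1640.625ms @ 7/2 + 234.375ms (1/2)
7. 1875.0ms @ 4 + 234.375ms (1/2)
8. 2109.375ms @ 9/2 + 234.375ms (1/2)
9. 2343.75ms @ 5 + 937.5ms (2)
10. 3281.25ms @ 7 + 468.75ms (1)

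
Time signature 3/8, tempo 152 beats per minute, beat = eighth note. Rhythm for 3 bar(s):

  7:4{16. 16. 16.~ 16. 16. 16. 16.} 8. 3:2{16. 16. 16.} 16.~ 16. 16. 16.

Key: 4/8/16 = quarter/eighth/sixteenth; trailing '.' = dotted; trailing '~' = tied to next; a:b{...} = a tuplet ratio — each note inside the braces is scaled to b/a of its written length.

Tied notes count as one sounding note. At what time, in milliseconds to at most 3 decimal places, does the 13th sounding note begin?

note 13 onset = 33/4b = 3256.579ms

1. 0.0ms @ 0 + 169.173ms (3/7)
2. 169.173ms @ 3/7 + 169.173ms (3/7)
3. 338.346ms @ 6/7 + 338.346ms (6/7)
4. 676.692ms @ 12/7 + 169.173ms (3/7)
5. 845.865ms @ 15/7 + 169.173ms (3/7)
6. 1015.038ms @ 18/7 + 169.173ms (3/7)
7. 1184.211ms @ 3 + 592.105ms (3/2)
8. 1776.316ms @ 9/2 + 197.368ms (1/2)
9. 1973.684ms @ 5 + 197.368ms (1/2)
10. 2171.053ms @ 11/2 + 197.368ms (1/2)
11. 2368.421ms @ 6 + 592.105ms (3/2)
12. 2960.526ms @ 15/2 + 296.053ms (3/4)
13. 3256.579ms @ 33/4 + 296.053ms (3/4)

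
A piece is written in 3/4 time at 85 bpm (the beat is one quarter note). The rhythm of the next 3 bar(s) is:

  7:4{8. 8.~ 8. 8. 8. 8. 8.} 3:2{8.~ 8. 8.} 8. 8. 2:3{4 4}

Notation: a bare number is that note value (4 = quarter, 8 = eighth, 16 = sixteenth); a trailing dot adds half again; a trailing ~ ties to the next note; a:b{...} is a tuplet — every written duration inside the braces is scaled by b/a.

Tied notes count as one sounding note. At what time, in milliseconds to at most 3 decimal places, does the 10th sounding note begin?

note 10 onset = 21/4b = 3705.882ms

1. 0.0ms @ 0 + 302.521ms (3/7)
2. 302.521ms @ 3/7 + 605.042ms (6/7)
3. 907.563ms @ 9/7 + 302.521ms (3/7)
4. 1210.084ms @ 12/7 + 302.521ms (3/7)
5. 1512.605ms @ 15/7 + 302.521ms (3/7)
6. 1815.126ms @ 18/7 + 302.521ms (3/7)
7. 2117.647ms @ 3 + 705.882ms (1)
8. 2823.529ms @ 4 + 352.941ms (1/2)
9. 3176.471ms @ 9/2 + 529.412ms (3/4)
10. 3705.882ms @ 21/4 + 529.412ms (3/4)
11. 4235.294ms @ 6 + 1058.824ms (3/2)
12. 5294.118ms @ 15/2 + 1058.824ms (3/2)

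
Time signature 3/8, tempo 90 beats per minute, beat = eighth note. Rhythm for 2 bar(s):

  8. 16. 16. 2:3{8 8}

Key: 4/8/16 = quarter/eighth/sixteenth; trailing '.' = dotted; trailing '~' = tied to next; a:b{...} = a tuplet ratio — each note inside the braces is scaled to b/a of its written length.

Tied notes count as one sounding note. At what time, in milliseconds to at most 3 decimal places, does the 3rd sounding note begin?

1. 0.0ms @ 0 + 1000.0ms (3/2)
2. 1000.0ms @ 3/2 + 500.0ms (3/4)
3. 1500.0ms @ 9/4 + 500.0ms (3/4)
4. 2000.0ms @ 3 + 1000.0ms (3/2)
5. 3000.0ms @ 9/2 + 1000.0ms (3/2)

note 3 onset = 9/4b = 1500.0ms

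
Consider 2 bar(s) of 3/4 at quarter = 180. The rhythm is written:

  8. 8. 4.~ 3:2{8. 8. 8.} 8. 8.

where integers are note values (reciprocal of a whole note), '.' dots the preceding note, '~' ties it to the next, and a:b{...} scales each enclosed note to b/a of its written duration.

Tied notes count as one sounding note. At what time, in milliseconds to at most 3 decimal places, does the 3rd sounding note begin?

note 3 onset = 3/2b = 500.0ms

1. 0.0ms @ 0 + 250.0ms (3/4)
2. 250.0ms @ 3/4 + 250.0ms (3/4)
3. 500.0ms @ 3/2 + 666.667ms (2)
4. 1166.667ms @ 7/2 + 166.667ms (1/2)
5. 1333.333ms @ 4 + 166.667ms (1/2)
6. 1500.0ms @ 9/2 + 250.0ms (3/4)
7. 1750.0ms @ 21/4 + 250.0ms (3/4)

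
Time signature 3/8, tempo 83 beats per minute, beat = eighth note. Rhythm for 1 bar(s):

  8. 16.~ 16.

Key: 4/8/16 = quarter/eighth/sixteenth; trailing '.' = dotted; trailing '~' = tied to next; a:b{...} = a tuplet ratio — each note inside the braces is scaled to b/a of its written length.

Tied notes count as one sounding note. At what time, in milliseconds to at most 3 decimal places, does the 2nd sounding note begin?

1. 0.0ms @ 0 + 1084.337ms (3/2)
2. 1084.337ms @ 3/2 + 1084.337ms (3/2)

note 2 onset = 3/2b = 1084.337ms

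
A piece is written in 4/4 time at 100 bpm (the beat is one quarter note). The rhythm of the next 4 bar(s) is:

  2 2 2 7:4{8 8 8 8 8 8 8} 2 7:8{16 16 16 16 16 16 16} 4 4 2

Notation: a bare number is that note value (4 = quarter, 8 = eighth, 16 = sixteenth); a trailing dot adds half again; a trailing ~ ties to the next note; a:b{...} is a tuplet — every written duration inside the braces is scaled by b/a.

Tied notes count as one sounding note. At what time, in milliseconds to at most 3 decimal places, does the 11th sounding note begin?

note 11 onset = 8b = 4800.0ms

1. 0.0ms @ 0 + 1200.0ms (2)
2. 1200.0ms @ 2 + 1200.0ms (2)
3. 2400.0ms @ 4 + 1200.0ms (2)
4. 3600.0ms @ 6 + 171.429ms (2/7)
5. 3771.429ms @ 44/7 + 171.429ms (2/7)
6. 3942.857ms @ 46/7 + 171.429ms (2/7)
7. 4114.286ms @ 48/7 + 171.429ms (2/7)
8. 4285.714ms @ 50/7 + 171.429ms (2/7)
9. 4457.143ms @ 52/7 + 171.429ms (2/7)
10. 4628.571ms @ 54/7 + 171.429ms (2/7)
11. 4800.0ms @ 8 + 1200.0ms (2)
12. 6000.0ms @ 10 + 171.429ms (2/7)
13. 6171.429ms @ 72/7 + 171.429ms (2/7)
14. 6342.857ms @ 74/7 + 171.429ms (2/7)
15. 6514.286ms @ 76/7 + 171.429ms (2/7)
16. 6685.714ms @ 78/7 + 171.429ms (2/7)
17. 6857.143ms @ 80/7 + 171.429ms (2/7)
18. 7028.571ms @ 82/7 + 171.429ms (2/7)
19. 7200.0ms @ 12 + 600.0ms (1)
20. 7800.0ms @ 13 + 600.0ms (1)
21. 8400.0ms @ 14 + 1200.0ms (2)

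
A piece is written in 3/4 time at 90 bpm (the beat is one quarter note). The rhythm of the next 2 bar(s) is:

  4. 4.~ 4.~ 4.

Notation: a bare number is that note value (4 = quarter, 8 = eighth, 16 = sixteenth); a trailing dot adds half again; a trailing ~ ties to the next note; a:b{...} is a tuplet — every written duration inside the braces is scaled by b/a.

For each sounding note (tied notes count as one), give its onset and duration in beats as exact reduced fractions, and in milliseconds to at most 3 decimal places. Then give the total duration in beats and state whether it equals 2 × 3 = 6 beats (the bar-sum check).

1) 0.0ms=0b +1000.0ms=3/2b
2) 1000.0ms=3/2b +3000.0ms=9/2b
Σ=6b of 6 (90bpm 3/4) — PASS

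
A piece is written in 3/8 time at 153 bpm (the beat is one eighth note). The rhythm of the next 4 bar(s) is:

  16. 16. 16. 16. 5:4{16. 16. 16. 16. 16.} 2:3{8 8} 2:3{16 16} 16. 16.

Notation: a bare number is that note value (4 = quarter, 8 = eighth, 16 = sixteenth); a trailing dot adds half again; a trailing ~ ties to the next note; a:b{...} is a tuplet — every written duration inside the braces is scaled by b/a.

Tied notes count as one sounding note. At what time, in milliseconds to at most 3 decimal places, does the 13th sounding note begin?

1. 0.0ms @ 0 + 294.118ms (3/4)
2. 294.118ms @ 3/4 + 294.118ms (3/4)
3. 588.235ms @ 3/2 + 294.118ms (3/4)
4. 882.353ms @ 9/4 + 294.118ms (3/4)
5. 1176.471ms @ 3 + 235.294ms (3/5)
6. 1411.765ms @ 18/5 + 235.294ms (3/5)
7. 1647.059ms @ 21/5 + 235.294ms (3/5)
8. 1882.353ms @ 24/5 + 235.294ms (3/5)
9. 2117.647ms @ 27/5 + 235.294ms (3/5)
10. 2352.941ms @ 6 + 588.235ms (3/2)
11. 2941.176ms @ 15/2 + 588.235ms (3/2)
12. 3529.412ms @ 9 + 294.118ms (3/4)
13. 3823.529ms @ 39/4 + 294.118ms (3/4)
14. 4117.647ms @ 21/2 + 294.118ms (3/4)
15. 4411.765ms @ 45/4 + 294.118ms (3/4)

note 13 onset = 39/4b = 3823.529ms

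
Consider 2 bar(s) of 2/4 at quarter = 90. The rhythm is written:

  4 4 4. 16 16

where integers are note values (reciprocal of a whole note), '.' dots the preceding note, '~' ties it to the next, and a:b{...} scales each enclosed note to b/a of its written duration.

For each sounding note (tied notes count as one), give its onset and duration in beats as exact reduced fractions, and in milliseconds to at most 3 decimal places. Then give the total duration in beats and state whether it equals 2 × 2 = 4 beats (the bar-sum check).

1) 0.0ms=0b +666.667ms=1b
2) 666.667ms=1b +666.667ms=1b
3) 1333.333ms=2b +1000.0ms=3/2b
4) 2333.333ms=7/2b +166.667ms=1/4b
5) 2500.0ms=15/4b +166.667ms=1/4b
Σ=4b of 4 (90bpm 2/4) — PASS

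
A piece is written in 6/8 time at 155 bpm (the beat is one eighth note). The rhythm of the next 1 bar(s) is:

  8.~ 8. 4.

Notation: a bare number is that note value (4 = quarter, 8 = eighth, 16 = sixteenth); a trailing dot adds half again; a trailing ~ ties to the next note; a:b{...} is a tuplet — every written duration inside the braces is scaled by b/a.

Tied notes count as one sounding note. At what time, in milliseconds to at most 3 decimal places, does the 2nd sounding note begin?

note 2 onset = 3b = 1161.29ms

1. 0.0ms @ 0 + 1161.29ms (3)
2. 1161.29ms @ 3 + 1161.29ms (3)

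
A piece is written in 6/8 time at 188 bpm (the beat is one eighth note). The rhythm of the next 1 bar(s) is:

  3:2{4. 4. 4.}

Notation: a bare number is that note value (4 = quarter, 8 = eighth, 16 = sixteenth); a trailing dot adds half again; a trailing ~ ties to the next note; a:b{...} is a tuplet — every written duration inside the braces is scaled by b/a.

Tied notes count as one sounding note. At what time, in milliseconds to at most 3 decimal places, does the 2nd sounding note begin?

note 2 onset = 2b = 638.298ms

1. 0.0ms @ 0 + 638.298ms (2)
2. 638.298ms @ 2 + 638.298ms (2)
3. 1276.596ms @ 4 + 638.298ms (2)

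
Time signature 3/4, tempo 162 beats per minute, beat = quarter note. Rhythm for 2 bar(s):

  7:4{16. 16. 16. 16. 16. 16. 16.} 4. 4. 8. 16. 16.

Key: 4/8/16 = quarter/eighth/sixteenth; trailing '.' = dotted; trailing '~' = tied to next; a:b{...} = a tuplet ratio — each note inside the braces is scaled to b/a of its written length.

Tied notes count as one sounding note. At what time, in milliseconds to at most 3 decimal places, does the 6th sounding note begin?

note 6 onset = 15/14b = 396.825ms

1. 0.0ms @ 0 + 79.365ms (3/14)
2. 79.365ms @ 3/14 + 79.365ms (3/14)
3. 158.73ms @ 3/7 + 79.365ms (3/14)
4. 238.095ms @ 9/14 + 79.365ms (3/14)
5. 317.46ms @ 6/7 + 79.365ms (3/14)
6. 396.825ms @ 15/14 + 79.365ms (3/14)
7. 476.19ms @ 9/7 + 79.365ms (3/14)
8. 555.556ms @ 3/2 + 555.556ms (3/2)
9. 1111.111ms @ 3 + 555.556ms (3/2)
10. 1666.667ms @ 9/2 + 277.778ms (3/4)
11. 1944.444ms @ 21/4 + 138.889ms (3/8)
12. 2083.333ms @ 45/8 + 138.889ms (3/8)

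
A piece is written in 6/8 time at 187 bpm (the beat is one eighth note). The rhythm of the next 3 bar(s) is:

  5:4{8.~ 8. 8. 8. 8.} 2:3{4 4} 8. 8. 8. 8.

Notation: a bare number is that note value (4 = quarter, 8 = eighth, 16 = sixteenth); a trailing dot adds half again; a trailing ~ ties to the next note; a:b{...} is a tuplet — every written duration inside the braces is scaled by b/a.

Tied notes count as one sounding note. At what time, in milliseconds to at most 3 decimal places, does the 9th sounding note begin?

1. 0.0ms @ 0 + 770.053ms (12/5)
2. 770.053ms @ 12/5 + 385.027ms (6/5)
3. 1155.08ms @ 18/5 + 385.027ms (6/5)
4. 1540.107ms @ 24/5 + 385.027ms (6/5)
5. 1925.134ms @ 6 + 962.567ms (3)
6. 2887.701ms @ 9 + 962.567ms (3)
7. 3850.267ms @ 12 + 481.283ms (3/2)
8. 4331.551ms @ 27/2 + 481.283ms (3/2)
9. 4812.834ms @ 15 + 481.283ms (3/2)
10. 5294.118ms @ 33/2 + 481.283ms (3/2)

note 9 onset = 15b = 4812.834ms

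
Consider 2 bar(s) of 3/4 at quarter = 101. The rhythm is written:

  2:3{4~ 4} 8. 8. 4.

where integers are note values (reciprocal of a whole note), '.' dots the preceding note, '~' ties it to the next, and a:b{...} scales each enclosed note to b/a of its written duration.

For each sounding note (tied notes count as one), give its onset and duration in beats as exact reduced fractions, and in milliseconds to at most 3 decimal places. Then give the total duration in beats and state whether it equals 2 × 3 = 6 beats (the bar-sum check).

1) 0.0ms=0b +1782.178ms=3b
2) 1782.178ms=3b +445.545ms=3/4b
3) 2227.723ms=15/4b +445.545ms=3/4b
4) 2673.267ms=9/2b +891.089ms=3/2b
Σ=6b of 6 (101bpm 3/4) — PASS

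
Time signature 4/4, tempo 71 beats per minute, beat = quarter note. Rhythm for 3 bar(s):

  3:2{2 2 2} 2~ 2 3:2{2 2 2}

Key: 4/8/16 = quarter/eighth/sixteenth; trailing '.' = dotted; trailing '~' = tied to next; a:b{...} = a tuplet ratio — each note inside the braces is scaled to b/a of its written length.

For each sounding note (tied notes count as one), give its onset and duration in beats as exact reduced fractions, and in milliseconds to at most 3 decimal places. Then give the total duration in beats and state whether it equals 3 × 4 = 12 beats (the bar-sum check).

1) 0.0ms=0b +1126.761ms=4/3b
2) 1126.761ms=4/3b +1126.761ms=4/3b
3) 2253.521ms=8/3b +1126.761ms=4/3b
4) 3380.282ms=4b +3380.282ms=4b
5) 6760.563ms=8b +1126.761ms=4/3b
6) 7887.324ms=28/3b +1126.761ms=4/3b
7) 9014.085ms=32/3b +1126.761ms=4/3b
Σ=12b of 12 (71bpm 4/4) — PASS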